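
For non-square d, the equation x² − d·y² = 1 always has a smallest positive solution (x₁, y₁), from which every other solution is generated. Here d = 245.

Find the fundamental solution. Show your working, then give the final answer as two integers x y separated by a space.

√245 → a₀=15, period (1,1,1,7,6,7,1,1,1,30); ℓ=10 even so k=9
step 0: (15, 1)  from 15·(1,0) + (0,1)
step 1: (16, 1)  from 1·(15,1) + (1,0)
…
step 3: (47, 3)  from 1·(31,2) + (16,1)
step 4: (360, 23)  from 7·(47,3) + (31,2)
step 5: (2207, 141)  from 6·(360,23) + (47,3)
step 6: (15809, 1010)  from 7·(2207,141) + (360,23)
…
step 8: (33825, 2161)  from 1·(18016,1151) + (15809,1010)
step 9: (51841, 3312)  from 1·(33825,2161) + (18016,1151)
→ (51841, 3312).  Check: 51841²=2687489281, 245·3312²=2687489280, difference 1.

51841 3312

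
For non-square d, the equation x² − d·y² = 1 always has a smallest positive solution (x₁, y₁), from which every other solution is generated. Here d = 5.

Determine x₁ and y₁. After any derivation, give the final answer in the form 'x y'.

[2; 4] for √5; ℓ=1 ⇒ convergent index 1
i=0: a=2 ⇒ p=2, q=1
i=1: a=4 ⇒ p=9, q=4
(x₁, y₁) = (9, 4);  9² − 5·4² = 1 ✓

9 4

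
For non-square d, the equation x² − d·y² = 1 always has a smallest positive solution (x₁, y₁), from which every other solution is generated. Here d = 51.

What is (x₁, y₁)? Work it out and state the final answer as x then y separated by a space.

50 7

[7; 7,14] for √51; ℓ=2 ⇒ convergent index 1
k=0  a_k=7  p_k/q_k = 7/1
k=1  a_k=7  p_k/q_k = 50/7
(x₁, y₁) = (50, 7);  50² − 51·7² = 1 ✓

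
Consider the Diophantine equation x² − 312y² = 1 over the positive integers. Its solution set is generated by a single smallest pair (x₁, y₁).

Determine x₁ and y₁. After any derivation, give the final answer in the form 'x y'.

53 3

[17; 1,1,1,34] for √312; ℓ=4 ⇒ convergent index 3
a_0=17:  p_0=17·1+0=17,  q_0=17·0+1=1
…
a_2=1:  p_2=1·18+17=35,  q_2=1·1+1=2
a_3=1:  p_3=1·35+18=53,  q_3=1·2+1=3
→ (53, 3).  Check: 53²=2809, 312·3²=2808, difference 1.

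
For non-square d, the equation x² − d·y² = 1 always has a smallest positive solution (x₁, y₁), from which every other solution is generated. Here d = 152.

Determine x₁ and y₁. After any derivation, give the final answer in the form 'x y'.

37 3

√152 → a₀=12, period (3,24); ℓ=2 even so k=1
a_0=12:  p_0=12·1+0=12,  q_0=12·0+1=1
a_1=3:  p_1=3·12+1=37,  q_1=3·1+0=3
→ (37, 3).  Check: 37²=1369, 152·3²=1368, difference 1.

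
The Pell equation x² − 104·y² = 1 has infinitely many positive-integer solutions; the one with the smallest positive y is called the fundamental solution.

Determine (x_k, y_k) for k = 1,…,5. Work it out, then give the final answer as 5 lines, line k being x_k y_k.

51 5
5201 510
530451 52015
54100801 5305020
5517751251 541060025

√104 = [10; 5,20, …], period ℓ=2 (even) → k=1
a_0=10:  p_0=10·1+0=10,  q_0=10·0+1=1
a_1=5:  p_1=5·10+1=51,  q_1=5·1+0=5
(x₁, y₁) = (51, 5);  51² − 104·5² = 1 ✓
k=2:  x_2 = 51·51+104·5·5 = 5201,  y_2 = 51·5+5·51 = 510
k=3:  x_3 = 51·5201+104·5·510 = 530451,  y_3 = 51·510+5·5201 = 52015
k=4:  x_4 = 51·530451+104·5·52015 = 54100801,  y_4 = 51·52015+5·530451 = 5305020
k=5:  x_5 = 51·54100801+104·5·5305020 = 5517751251,  y_5 = 51·5305020+5·54100801 = 541060025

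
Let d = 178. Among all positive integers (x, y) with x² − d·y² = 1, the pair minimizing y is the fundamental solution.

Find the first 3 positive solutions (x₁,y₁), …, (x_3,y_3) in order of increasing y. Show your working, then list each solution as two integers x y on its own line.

1601 120
5126401 384240
16414734401 1230336360

√178 = [13; 2,1,12,1,2,26, …], period ℓ=6 (even) → k=5
step 0: (13, 1)  from 13·(1,0) + (0,1)
…
step 4: (547, 41)  from 1·(507,38) + (40,3)
step 5: (1601, 120)  from 2·(547,41) + (507,38)
fundamental: x₁=1601, y₁=120  (since 2563201 − 178·14400 = 1)
(x_2, y_2) = (1601·1601 + 178·120·120, 1601·120 + 120·1601) = (5126401, 384240)
(x_3, y_3) = (1601·5126401 + 178·120·384240, 1601·384240 + 120·5126401) = (16414734401, 1230336360)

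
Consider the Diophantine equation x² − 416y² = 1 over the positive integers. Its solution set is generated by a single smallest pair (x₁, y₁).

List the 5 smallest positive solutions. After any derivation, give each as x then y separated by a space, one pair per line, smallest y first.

5201 255
54100801 2652510
562756526801 27591408765
5853793337683201 287005831321020
60891157735824130001 2985434629809841275

√416 → a₀=20, period (2,1,1,9,1,1,2,40); ℓ=8 even so k=7
step 0: (20, 1)  from 20·(1,0) + (0,1)
step 1: (41, 2)  from 2·(20,1) + (1,0)
…
step 3: (102, 5)  from 1·(61,3) + (41,2)
step 4: (979, 48)  from 9·(102,5) + (61,3)
step 5: (1081, 53)  from 1·(979,48) + (102,5)
step 6: (2060, 101)  from 1·(1081,53) + (979,48)
step 7: (5201, 255)  from 2·(2060,101) + (1081,53)
(x₁, y₁) = (5201, 255);  5201² − 416·255² = 1 ✓
(x_2, y_2) = (5201·5201 + 416·255·255, 5201·255 + 255·5201) = (54100801, 2652510)
(x_3, y_3) = (5201·54100801 + 416·255·2652510, 5201·2652510 + 255·54100801) = (562756526801, 27591408765)
(x_4, y_4) = (5201·562756526801 + 416·255·27591408765, 5201·27591408765 + 255·562756526801) = (5853793337683201, 287005831321020)
(x_5, y_5) = (5201·5853793337683201 + 416·255·287005831321020, 5201·287005831321020 + 255·5853793337683201) = (60891157735824130001, 2985434629809841275)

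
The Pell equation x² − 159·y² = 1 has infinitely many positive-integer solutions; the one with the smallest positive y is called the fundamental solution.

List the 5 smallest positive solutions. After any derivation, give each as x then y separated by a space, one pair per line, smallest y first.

1324 105
3505951 278040
9283756924 736249815
24583384828801 1949589232080
65096793742908124 5162511550298025

√159 = [12; 1,1,1,1,3,1,1,1,1,24, …], period ℓ=10 (even) → k=9
step 0: (12, 1)  from 12·(1,0) + (0,1)
step 1: (13, 1)  from 1·(12,1) + (1,0)
step 2: (25, 2)  from 1·(13,1) + (12,1)
step 3: (38, 3)  from 1·(25,2) + (13,1)
…
step 6: (290, 23)  from 1·(227,18) + (63,5)
…
step 8: (807, 64)  from 1·(517,41) + (290,23)
step 9: (1324, 105)  from 1·(807,64) + (517,41)
→ (1324, 105).  Check: 1324²=1752976, 159·105²=1752975, difference 1.
k=2:  x_2 = 1324·1324+159·105·105 = 3505951,  y_2 = 1324·105+105·1324 = 278040
k=3:  x_3 = 1324·3505951+159·105·278040 = 9283756924,  y_3 = 1324·278040+105·3505951 = 736249815
k=4:  x_4 = 1324·9283756924+159·105·736249815 = 24583384828801,  y_4 = 1324·736249815+105·9283756924 = 1949589232080
k=5:  x_5 = 1324·24583384828801+159·105·1949589232080 = 65096793742908124,  y_5 = 1324·1949589232080+105·24583384828801 = 5162511550298025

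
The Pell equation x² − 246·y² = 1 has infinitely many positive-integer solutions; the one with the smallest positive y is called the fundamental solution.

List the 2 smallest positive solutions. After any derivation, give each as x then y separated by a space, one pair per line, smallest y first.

√246 → a₀=15, period (1,2,5,1,14,1,5,2,1,30); ℓ=10 even so k=9
k=0  a_k=15  p_k/q_k = 15/1
…
k=3  a_k=5  p_k/q_k = 251/16
…
k=8  a_k=2  p_k/q_k = 60777/3875
k=9  a_k=1  p_k/q_k = 88805/5662
(x₁, y₁) = (88805, 5662);  88805² − 246·5662² = 1 ✓
n=2: (88805,5662)∘(88805,5662) = (88805·88805+246·5662·5662, 88805·5662+5662·88805) = (15772656049,1005627820)

88805 5662
15772656049 1005627820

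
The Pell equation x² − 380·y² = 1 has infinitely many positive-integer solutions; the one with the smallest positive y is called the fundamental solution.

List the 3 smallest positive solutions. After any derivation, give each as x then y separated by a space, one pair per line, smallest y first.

d=380: √d = [19; 2,38] (ℓ=2, even), read p_1/q_1
a_0=19:  p_0=19·1+0=19,  q_0=19·0+1=1
a_1=2:  p_1=2·19+1=39,  q_1=2·1+0=2
fundamental: x₁=39, y₁=2  (since 1521 − 380·4 = 1)
(x_2, y_2) = (39·39 + 380·2·2, 39·2 + 2·39) = (3041, 156)
(x_3, y_3) = (39·3041 + 380·2·156, 39·156 + 2·3041) = (237159, 12166)

39 2
3041 156
237159 12166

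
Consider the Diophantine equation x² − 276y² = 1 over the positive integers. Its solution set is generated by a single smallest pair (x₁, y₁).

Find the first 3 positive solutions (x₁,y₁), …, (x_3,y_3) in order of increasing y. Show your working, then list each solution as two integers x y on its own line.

√276 = [16; 1,1,1,1,2,2,2,1,1,1,1,32, …], period ℓ=12 (even) → k=11
i=0: a=16 ⇒ p=16, q=1
i=1: a=1 ⇒ p=17, q=1
i=2: a=1 ⇒ p=33, q=2
…
i=4: a=1 ⇒ p=83, q=5
i=5: a=2 ⇒ p=216, q=13
i=6: a=2 ⇒ p=515, q=31
i=7: a=2 ⇒ p=1246, q=75
i=8: a=1 ⇒ p=1761, q=106
i=9: a=1 ⇒ p=3007, q=181
i=10: a=1 ⇒ p=4768, q=287
i=11: a=1 ⇒ p=7775, q=468
(x₁, y₁) = (7775, 468);  7775² − 276·468² = 1 ✓
(7775+468√276)^2 = 120901249 + 7277400√276
(7775+468√276)^3 = 1880014414175 + 113163569532√276

7775 468
120901249 7277400
1880014414175 113163569532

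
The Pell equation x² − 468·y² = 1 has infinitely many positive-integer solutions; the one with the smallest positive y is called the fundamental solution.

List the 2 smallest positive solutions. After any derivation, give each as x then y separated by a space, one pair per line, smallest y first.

d=468: √d = [21; 1,1,1,2,1,1,1,42] (ℓ=8, even), read p_7/q_7
a_0=21:  p_0=21·1+0=21,  q_0=21·0+1=1
a_1=1:  p_1=1·21+1=22,  q_1=1·1+0=1
…
a_6=1:  p_6=1·238+173=411,  q_6=1·11+8=19
a_7=1:  p_7=1·411+238=649,  q_7=1·19+11=30
fundamental: x₁=649, y₁=30  (since 421201 − 468·900 = 1)
(649+30√468)^2 = 842401 + 38940√468

649 30
842401 38940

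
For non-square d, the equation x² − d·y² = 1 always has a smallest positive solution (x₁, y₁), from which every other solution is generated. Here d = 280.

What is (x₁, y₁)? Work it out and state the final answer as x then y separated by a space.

251 15

[16; 1,2,1,2,1,32] for √280; ℓ=6 ⇒ convergent index 5
i=0: a=16 ⇒ p=16, q=1
…
i=2: a=2 ⇒ p=50, q=3
i=3: a=1 ⇒ p=67, q=4
i=4: a=2 ⇒ p=184, q=11
i=5: a=1 ⇒ p=251, q=15
→ (251, 15).  Check: 251²=63001, 280·15²=63000, difference 1.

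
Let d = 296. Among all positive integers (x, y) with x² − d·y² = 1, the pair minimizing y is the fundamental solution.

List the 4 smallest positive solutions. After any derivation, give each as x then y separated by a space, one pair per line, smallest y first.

3699 215
27365201 1590570
202447753299 11767036645
1497708451540801 87052535509140

[17; 4,1,7,1,4,34] for √296; ℓ=6 ⇒ convergent index 5
a_0=17:  p_0=17·1+0=17,  q_0=17·0+1=1
a_1=4:  p_1=4·17+1=69,  q_1=4·1+0=4
…
a_4=1:  p_4=1·671+86=757,  q_4=1·39+5=44
a_5=4:  p_5=4·757+671=3699,  q_5=4·44+39=215
→ (3699, 215).  Check: 3699²=13682601, 296·215²=13682600, difference 1.
(x_2, y_2) = (3699·3699 + 296·215·215, 3699·215 + 215·3699) = (27365201, 1590570)
(x_3, y_3) = (3699·27365201 + 296·215·1590570, 3699·1590570 + 215·27365201) = (202447753299, 11767036645)
(x_4, y_4) = (3699·202447753299 + 296·215·11767036645, 3699·11767036645 + 215·202447753299) = (1497708451540801, 87052535509140)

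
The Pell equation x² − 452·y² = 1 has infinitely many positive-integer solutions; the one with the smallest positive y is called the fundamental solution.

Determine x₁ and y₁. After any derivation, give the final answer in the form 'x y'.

1204353 56648

[21; 3,1,5,3,10,3,5,1,3,42] for √452; ℓ=10 ⇒ convergent index 9
step 0: (21, 1)  from 21·(1,0) + (0,1)
…
step 2: (85, 4)  from 1·(64,3) + (21,1)
…
step 6: (49579, 2332)  from 3·(16009,753) + (1552,73)
…
step 8: (313483, 14745)  from 1·(263904,12413) + (49579,2332)
step 9: (1204353, 56648)  from 3·(313483,14745) + (263904,12413)
→ (1204353, 56648).  Check: 1204353²=1450466148609, 452·56648²=1450466148608, difference 1.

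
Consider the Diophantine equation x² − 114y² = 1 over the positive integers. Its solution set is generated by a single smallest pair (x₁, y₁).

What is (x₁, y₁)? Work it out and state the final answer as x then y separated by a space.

d=114: √d = [10; 1,2,10,2,1,20] (ℓ=6, even), read p_5/q_5
k=0  a_k=10  p_k/q_k = 10/1
…
k=2  a_k=2  p_k/q_k = 32/3
k=3  a_k=10  p_k/q_k = 331/31
k=4  a_k=2  p_k/q_k = 694/65
k=5  a_k=1  p_k/q_k = 1025/96
(x₁, y₁) = (1025, 96);  1025² − 114·96² = 1 ✓

1025 96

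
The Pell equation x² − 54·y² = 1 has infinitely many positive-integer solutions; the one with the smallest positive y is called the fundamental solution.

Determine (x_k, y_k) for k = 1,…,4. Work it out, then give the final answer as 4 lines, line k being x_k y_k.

485 66
470449 64020
456335045 62099334
442644523201 60236289960

d=54: √d = [7; 2,1,6,1,2,14] (ℓ=6, even), read p_5/q_5
i=0: a=7 ⇒ p=7, q=1
…
i=3: a=6 ⇒ p=147, q=20
i=4: a=1 ⇒ p=169, q=23
i=5: a=2 ⇒ p=485, q=66
(x₁, y₁) = (485, 66);  485² − 54·66² = 1 ✓
k=2:  x_2 = 485·485+54·66·66 = 470449,  y_2 = 485·66+66·485 = 64020
k=3:  x_3 = 485·470449+54·66·64020 = 456335045,  y_3 = 485·64020+66·470449 = 62099334
k=4:  x_4 = 485·456335045+54·66·62099334 = 442644523201,  y_4 = 485·62099334+66·456335045 = 60236289960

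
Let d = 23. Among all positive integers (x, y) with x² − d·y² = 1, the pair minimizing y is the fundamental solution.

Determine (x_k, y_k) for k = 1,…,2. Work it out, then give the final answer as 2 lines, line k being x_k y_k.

[4; 1,3,1,8] for √23; ℓ=4 ⇒ convergent index 3
step 0: (4, 1)  from 4·(1,0) + (0,1)
step 1: (5, 1)  from 1·(4,1) + (1,0)
step 2: (19, 4)  from 3·(5,1) + (4,1)
step 3: (24, 5)  from 1·(19,4) + (5,1)
→ (24, 5).  Check: 24²=576, 23·5²=575, difference 1.
k=2:  x_2 = 24·24+23·5·5 = 1151,  y_2 = 24·5+5·24 = 240

24 5
1151 240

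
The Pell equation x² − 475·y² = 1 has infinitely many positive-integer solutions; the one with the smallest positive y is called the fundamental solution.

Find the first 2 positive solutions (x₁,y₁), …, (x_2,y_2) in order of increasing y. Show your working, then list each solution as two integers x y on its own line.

57799 2652
6681448801 306565896

√475 → a₀=21, period (1,3,1,6,2,6,1,3,1,42); ℓ=10 even so k=9
a_0=21:  p_0=21·1+0=21,  q_0=21·0+1=1
…
a_5=2:  p_5=2·741+109=1591,  q_5=2·34+5=73
…
a_7=1:  p_7=1·10287+1591=11878,  q_7=1·472+73=545
a_8=3:  p_8=3·11878+10287=45921,  q_8=3·545+472=2107
a_9=1:  p_9=1·45921+11878=57799,  q_9=1·2107+545=2652
fundamental: x₁=57799, y₁=2652  (since 3340724401 − 475·7033104 = 1)
(x_2, y_2) = (57799·57799 + 475·2652·2652, 57799·2652 + 2652·57799) = (6681448801, 306565896)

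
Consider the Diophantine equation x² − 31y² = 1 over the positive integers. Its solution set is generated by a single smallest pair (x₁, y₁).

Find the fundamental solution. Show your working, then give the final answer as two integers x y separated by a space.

√31 = [5; 1,1,3,5,3,1,1,10, …], period ℓ=8 (even) → k=7
i=0: a=5 ⇒ p=5, q=1
…
i=3: a=3 ⇒ p=39, q=7
i=4: a=5 ⇒ p=206, q=37
…
i=6: a=1 ⇒ p=863, q=155
i=7: a=1 ⇒ p=1520, q=273
(x₁, y₁) = (1520, 273);  1520² − 31·273² = 1 ✓

1520 273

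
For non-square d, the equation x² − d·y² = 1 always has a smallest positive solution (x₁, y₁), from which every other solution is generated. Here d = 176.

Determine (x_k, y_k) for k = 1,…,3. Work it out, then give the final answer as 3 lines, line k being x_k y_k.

√176 → a₀=13, period (3,1,3,26); ℓ=4 even so k=3
a_0=13:  p_0=13·1+0=13,  q_0=13·0+1=1
…
a_2=1:  p_2=1·40+13=53,  q_2=1·3+1=4
a_3=3:  p_3=3·53+40=199,  q_3=3·4+3=15
→ (199, 15).  Check: 199²=39601, 176·15²=39600, difference 1.
(199+15√176)^2 = 79201 + 5970√176
(199+15√176)^3 = 31521799 + 2376045√176

199 15
79201 5970
31521799 2376045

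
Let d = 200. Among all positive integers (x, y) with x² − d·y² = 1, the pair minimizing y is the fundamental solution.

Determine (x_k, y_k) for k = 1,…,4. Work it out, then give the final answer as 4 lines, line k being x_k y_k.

99 7
19601 1386
3880899 274421
768398401 54333972

d=200: √d = [14; 7,28] (ℓ=2, even), read p_1/q_1
k=0  a_k=14  p_k/q_k = 14/1
k=1  a_k=7  p_k/q_k = 99/7
(x₁, y₁) = (99, 7);  99² − 200·7² = 1 ✓
n=2: (99,7)∘(99,7) = (99·99+200·7·7, 99·7+7·99) = (19601,1386)
n=3: (19601,1386)∘(99,7) = (99·19601+200·7·1386, 99·1386+7·19601) = (3880899,274421)
n=4: (3880899,274421)∘(99,7) = (99·3880899+200·7·274421, 99·274421+7·3880899) = (768398401,54333972)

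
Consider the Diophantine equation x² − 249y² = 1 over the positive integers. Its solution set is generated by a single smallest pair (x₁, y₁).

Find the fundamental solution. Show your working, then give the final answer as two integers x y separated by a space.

8553815 542076

√249 → a₀=15, period (1,3,1,1,5,…,3,1,30); ℓ=16 even so k=15
i=0: a=15 ⇒ p=15, q=1
i=1: a=1 ⇒ p=16, q=1
…
i=4: a=1 ⇒ p=142, q=9
i=5: a=5 ⇒ p=789, q=50
…
i=10: a=1 ⇒ p=150586, q=9543
i=11: a=5 ⇒ p=866765, q=54929
i=12: a=1 ⇒ p=1017351, q=64472
i=13: a=1 ⇒ p=1884116, q=119401
i=14: a=3 ⇒ p=6669699, q=422675
i=15: a=1 ⇒ p=8553815, q=542076
→ (8553815, 542076).  Check: 8553815²=73167751054225, 249·542076²=73167751054224, difference 1.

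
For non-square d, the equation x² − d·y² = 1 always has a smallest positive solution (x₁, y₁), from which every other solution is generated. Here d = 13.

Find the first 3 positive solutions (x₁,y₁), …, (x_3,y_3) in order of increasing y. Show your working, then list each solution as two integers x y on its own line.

649 180
842401 233640
1093435849 303264540

√13 → a₀=3, period (1,1,1,1,6); ℓ=5 odd so k=9
i=0: a=3 ⇒ p=3, q=1
i=1: a=1 ⇒ p=4, q=1
…
i=5: a=6 ⇒ p=119, q=33
i=6: a=1 ⇒ p=137, q=38
i=7: a=1 ⇒ p=256, q=71
i=8: a=1 ⇒ p=393, q=109
i=9: a=1 ⇒ p=649, q=180
(x₁, y₁) = (649, 180);  649² − 13·180² = 1 ✓
(649+180√13)^2 = 842401 + 233640√13
(649+180√13)^3 = 1093435849 + 303264540√13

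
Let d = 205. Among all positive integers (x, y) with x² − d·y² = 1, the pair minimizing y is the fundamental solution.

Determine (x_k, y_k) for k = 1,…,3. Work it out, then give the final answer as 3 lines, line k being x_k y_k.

39689 2772
3150433441 220035816
250075105640009 17466002999676

√205 = [14; 3,6,1,4,1,6,3,28, …], period ℓ=8 (even) → k=7
step 0: (14, 1)  from 14·(1,0) + (0,1)
…
step 4: (1532, 107)  from 4·(315,22) + (272,19)
…
step 6: (12614, 881)  from 6·(1847,129) + (1532,107)
step 7: (39689, 2772)  from 3·(12614,881) + (1847,129)
(x₁, y₁) = (39689, 2772);  39689² − 205·2772² = 1 ✓
(39689+2772√205)^2 = 3150433441 + 220035816√205
(39689+2772√205)^3 = 250075105640009 + 17466002999676√205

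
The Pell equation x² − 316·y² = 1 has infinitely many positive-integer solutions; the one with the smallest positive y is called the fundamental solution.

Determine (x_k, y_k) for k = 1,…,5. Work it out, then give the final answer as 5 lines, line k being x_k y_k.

√316 = [17; 1,3,2,8,2,3,1,34, …], period ℓ=8 (even) → k=7
k=0  a_k=17  p_k/q_k = 17/1
k=1  a_k=1  p_k/q_k = 18/1
…
k=3  a_k=2  p_k/q_k = 160/9
k=4  a_k=8  p_k/q_k = 1351/76
k=5  a_k=2  p_k/q_k = 2862/161
k=6  a_k=3  p_k/q_k = 9937/559
k=7  a_k=1  p_k/q_k = 12799/720
(x₁, y₁) = (12799, 720);  12799² − 316·720² = 1 ✓
n=2: (12799,720)∘(12799,720) = (12799·12799+316·720·720, 12799·720+720·12799) = (327628801,18430560)
n=3: (327628801,18430560)∘(12799,720) = (12799·327628801+316·720·18430560, 12799·18430560+720·327628801) = (8386642035199,471785474160)
n=4: (8386642035199,471785474160)∘(12799,720) = (12799·8386642035199+316·720·471785474160, 12799·471785474160+720·8386642035199) = (214681262489395201,12076764549117120)
n=5: (214681262489395201,12076764549117120)∘(12799,720) = (12799·214681262489395201+316·720·12076764549117120, 12799·12076764549117120+720·214681262489395201) = (5495410948816896319999,309141018456514563600)

12799 720
327628801 18430560
8386642035199 471785474160
214681262489395201 12076764549117120
5495410948816896319999 309141018456514563600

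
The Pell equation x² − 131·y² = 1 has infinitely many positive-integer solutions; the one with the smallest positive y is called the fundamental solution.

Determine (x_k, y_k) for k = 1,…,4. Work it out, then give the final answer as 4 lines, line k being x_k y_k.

√131 → a₀=11, period (2,4,11,4,2,22); ℓ=6 even so k=5
step 0: (11, 1)  from 11·(1,0) + (0,1)
…
step 2: (103, 9)  from 4·(23,2) + (11,1)
step 3: (1156, 101)  from 11·(103,9) + (23,2)
step 4: (4727, 413)  from 4·(1156,101) + (103,9)
step 5: (10610, 927)  from 2·(4727,413) + (1156,101)
→ (10610, 927).  Check: 10610²=112572100, 131·927²=112572099, difference 1.
n=2: (10610,927)∘(10610,927) = (10610·10610+131·927·927, 10610·927+927·10610) = (225144199,19670940)
n=3: (225144199,19670940)∘(10610,927) = (10610·225144199+131·927·19670940, 10610·19670940+927·225144199) = (4777559892170,417417345873)
n=4: (4777559892170,417417345873)∘(10610,927) = (10610·4777559892170+131·927·417417345873, 10610·417417345873+927·4777559892170) = (101379820686703201,8857596059754120)

10610 927
225144199 19670940
4777559892170 417417345873
101379820686703201 8857596059754120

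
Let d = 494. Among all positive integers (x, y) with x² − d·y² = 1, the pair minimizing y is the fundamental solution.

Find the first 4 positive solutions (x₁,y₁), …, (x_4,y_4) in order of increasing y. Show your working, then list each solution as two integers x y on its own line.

√494 = [22; 4,2,2,1,2,1,2,2,4,44, …], period ℓ=10 (even) → k=9
step 0: (22, 1)  from 22·(1,0) + (0,1)
…
step 2: (200, 9)  from 2·(89,4) + (22,1)
…
step 4: (689, 31)  from 1·(489,22) + (200,9)
step 5: (1867, 84)  from 2·(689,31) + (489,22)
step 6: (2556, 115)  from 1·(1867,84) + (689,31)
…
step 8: (16514, 743)  from 2·(6979,314) + (2556,115)
step 9: (73035, 3286)  from 4·(16514,743) + (6979,314)
→ (73035, 3286).  Check: 73035²=5334111225, 494·3286²=5334111224, difference 1.
(x_2, y_2) = (73035·73035 + 494·3286·3286, 73035·3286 + 3286·73035) = (10668222449, 479986020)
(x_3, y_3) = (73035·10668222449 + 494·3286·479986020, 73035·479986020 + 3286·10668222449) = (1558307253052395, 70111557938114)
(x_4, y_4) = (73035·1558307253052395 + 494·3286·70111557938114, 73035·70111557938114 + 3286·1558307253052395) = (227621940442695115201, 10241195267540325960)

73035 3286
10668222449 479986020
1558307253052395 70111557938114
227621940442695115201 10241195267540325960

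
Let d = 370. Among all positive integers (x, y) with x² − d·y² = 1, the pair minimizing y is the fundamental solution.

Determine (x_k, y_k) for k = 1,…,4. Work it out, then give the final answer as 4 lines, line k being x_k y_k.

√370 = [19; 4,4,38, …], period ℓ=3 (odd) → k=5
i=0: a=19 ⇒ p=19, q=1
…
i=2: a=4 ⇒ p=327, q=17
…
i=4: a=4 ⇒ p=50339, q=2617
i=5: a=4 ⇒ p=213859, q=11118
→ (213859, 11118).  Check: 213859²=45735671881, 370·11118²=45735671880, difference 1.
k=2:  x_2 = 213859·213859+370·11118·11118 = 91471343761,  y_2 = 213859·11118+11118·213859 = 4755368724
k=3:  x_3 = 213859·91471343761+370·11118·4755368724 = 39123940210553539,  y_3 = 213859·4755368724+11118·91471343761 = 2033956799880714
k=4:  x_4 = 213859·39123940210553539+370·11118·2033956799880714 = 16734013458886067250241,  y_4 = 213859·2033956799880714+11118·39123940210553539 = 869959934526623861928

213859 11118
91471343761 4755368724
39123940210553539 2033956799880714
16734013458886067250241 869959934526623861928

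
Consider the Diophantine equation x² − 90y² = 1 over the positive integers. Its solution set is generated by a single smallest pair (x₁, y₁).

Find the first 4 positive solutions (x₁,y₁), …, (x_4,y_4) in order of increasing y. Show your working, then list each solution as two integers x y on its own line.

√90 → a₀=9, period (2,18); ℓ=2 even so k=1
i=0: a=9 ⇒ p=9, q=1
i=1: a=2 ⇒ p=19, q=2
(x₁, y₁) = (19, 2);  19² − 90·2² = 1 ✓
k=2:  x_2 = 19·19+90·2·2 = 721,  y_2 = 19·2+2·19 = 76
k=3:  x_3 = 19·721+90·2·76 = 27379,  y_3 = 19·76+2·721 = 2886
k=4:  x_4 = 19·27379+90·2·2886 = 1039681,  y_4 = 19·2886+2·27379 = 109592

19 2
721 76
27379 2886
1039681 109592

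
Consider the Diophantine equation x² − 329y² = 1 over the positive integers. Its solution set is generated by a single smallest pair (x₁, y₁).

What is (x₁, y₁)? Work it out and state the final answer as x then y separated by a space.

2376415 131016

d=329: √d = [18; 7,4,2,1,1,4,1,1,2,4,7,36] (ℓ=12, even), read p_11/q_11
i=0: a=18 ⇒ p=18, q=1
i=1: a=7 ⇒ p=127, q=7
i=2: a=4 ⇒ p=526, q=29
i=3: a=2 ⇒ p=1179, q=65
i=4: a=1 ⇒ p=1705, q=94
i=5: a=1 ⇒ p=2884, q=159
…
i=7: a=1 ⇒ p=16125, q=889
i=8: a=1 ⇒ p=29366, q=1619
…
i=10: a=4 ⇒ p=328794, q=18127
i=11: a=7 ⇒ p=2376415, q=131016
fundamental: x₁=2376415, y₁=131016  (since 5647348252225 − 329·17165192256 = 1)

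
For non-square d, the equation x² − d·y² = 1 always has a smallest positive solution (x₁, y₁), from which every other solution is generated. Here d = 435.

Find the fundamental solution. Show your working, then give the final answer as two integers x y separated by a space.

146 7

√435 = [20; 1,5,1,40, …], period ℓ=4 (even) → k=3
i=0: a=20 ⇒ p=20, q=1
…
i=2: a=5 ⇒ p=125, q=6
i=3: a=1 ⇒ p=146, q=7
fundamental: x₁=146, y₁=7  (since 21316 − 435·49 = 1)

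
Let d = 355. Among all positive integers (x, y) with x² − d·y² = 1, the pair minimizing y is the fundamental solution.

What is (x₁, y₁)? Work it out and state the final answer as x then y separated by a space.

√355 → a₀=18, period (1,5,3,3,1,6,1,3,3,5,1,36); ℓ=12 even so k=11
i=0: a=18 ⇒ p=18, q=1
i=1: a=1 ⇒ p=19, q=1
i=2: a=5 ⇒ p=113, q=6
i=3: a=3 ⇒ p=358, q=19
…
i=5: a=1 ⇒ p=1545, q=82
…
i=7: a=1 ⇒ p=12002, q=637
i=8: a=3 ⇒ p=46463, q=2466
i=9: a=3 ⇒ p=151391, q=8035
i=10: a=5 ⇒ p=803418, q=42641
i=11: a=1 ⇒ p=954809, q=50676
→ (954809, 50676).  Check: 954809²=911660226481, 355·50676²=911660226480, difference 1.

954809 50676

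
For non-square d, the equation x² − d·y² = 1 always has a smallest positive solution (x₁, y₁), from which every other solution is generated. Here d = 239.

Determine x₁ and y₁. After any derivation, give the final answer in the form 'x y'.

√239 → a₀=15, period (2,5,1,2,4,15,4,2,1,5,2,30); ℓ=12 even so k=11
a_0=15:  p_0=15·1+0=15,  q_0=15·0+1=1
a_1=2:  p_1=2·15+1=31,  q_1=2·1+0=2
…
a_3=1:  p_3=1·170+31=201,  q_3=1·11+2=13
…
a_5=4:  p_5=4·572+201=2489,  q_5=4·37+13=161
…
a_7=4:  p_7=4·37907+2489=154117,  q_7=4·2452+161=9969
a_8=2:  p_8=2·154117+37907=346141,  q_8=2·9969+2452=22390
a_9=1:  p_9=1·346141+154117=500258,  q_9=1·22390+9969=32359
a_10=5:  p_10=5·500258+346141=2847431,  q_10=5·32359+22390=184185
a_11=2:  p_11=2·2847431+500258=6195120,  q_11=2·184185+32359=400729
(x₁, y₁) = (6195120, 400729);  6195120² − 239·400729² = 1 ✓

6195120 400729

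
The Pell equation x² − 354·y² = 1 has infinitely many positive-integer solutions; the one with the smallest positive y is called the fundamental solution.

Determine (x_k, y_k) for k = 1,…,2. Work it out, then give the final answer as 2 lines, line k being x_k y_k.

√354 = [18; 1,4,2,2,18,2,2,4,1,36, …], period ℓ=10 (even) → k=9
i=0: a=18 ⇒ p=18, q=1
i=1: a=1 ⇒ p=19, q=1
i=2: a=4 ⇒ p=94, q=5
i=3: a=2 ⇒ p=207, q=11
i=4: a=2 ⇒ p=508, q=27
i=5: a=18 ⇒ p=9351, q=497
i=6: a=2 ⇒ p=19210, q=1021
i=7: a=2 ⇒ p=47771, q=2539
i=8: a=4 ⇒ p=210294, q=11177
i=9: a=1 ⇒ p=258065, q=13716
→ (258065, 13716).  Check: 258065²=66597544225, 354·13716²=66597544224, difference 1.
n=2: (258065,13716)∘(258065,13716) = (258065·258065+354·13716·13716, 258065·13716+13716·258065) = (133195088449,7079239080)

258065 13716
133195088449 7079239080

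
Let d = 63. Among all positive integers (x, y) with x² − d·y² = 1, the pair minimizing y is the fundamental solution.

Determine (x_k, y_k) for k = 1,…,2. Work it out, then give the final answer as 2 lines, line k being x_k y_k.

[7; 1,14] for √63; ℓ=2 ⇒ convergent index 1
a_0=7:  p_0=7·1+0=7,  q_0=7·0+1=1
a_1=1:  p_1=1·7+1=8,  q_1=1·1+0=1
→ (8, 1).  Check: 8²=64, 63·1²=63, difference 1.
(x_2, y_2) = (8·8 + 63·1·1, 8·1 + 1·8) = (127, 16)

8 1
127 16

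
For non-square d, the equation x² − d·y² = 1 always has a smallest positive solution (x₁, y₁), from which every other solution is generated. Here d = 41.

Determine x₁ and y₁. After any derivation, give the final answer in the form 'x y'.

2049 320

√41 → a₀=6, period (2,2,12); ℓ=3 odd so k=5
i=0: a=6 ⇒ p=6, q=1
…
i=3: a=12 ⇒ p=397, q=62
i=4: a=2 ⇒ p=826, q=129
i=5: a=2 ⇒ p=2049, q=320
fundamental: x₁=2049, y₁=320  (since 4198401 − 41·102400 = 1)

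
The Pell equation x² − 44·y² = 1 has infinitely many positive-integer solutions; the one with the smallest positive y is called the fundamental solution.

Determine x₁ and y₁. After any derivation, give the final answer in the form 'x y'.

199 30

[6; 1,1,1,2,1,1,1,12] for √44; ℓ=8 ⇒ convergent index 7
k=0  a_k=6  p_k/q_k = 6/1
k=1  a_k=1  p_k/q_k = 7/1
k=2  a_k=1  p_k/q_k = 13/2
k=3  a_k=1  p_k/q_k = 20/3
k=4  a_k=2  p_k/q_k = 53/8
k=5  a_k=1  p_k/q_k = 73/11
k=6  a_k=1  p_k/q_k = 126/19
k=7  a_k=1  p_k/q_k = 199/30
→ (199, 30).  Check: 199²=39601, 44·30²=39600, difference 1.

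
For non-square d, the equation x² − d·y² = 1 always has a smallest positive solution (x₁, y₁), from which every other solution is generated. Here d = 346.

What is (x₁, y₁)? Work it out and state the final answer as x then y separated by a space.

17299 930

√346 → a₀=18, period (1,1,1,1,36); ℓ=5 odd so k=9
a_0=18:  p_0=18·1+0=18,  q_0=18·0+1=1
a_1=1:  p_1=1·18+1=19,  q_1=1·1+0=1
…
a_4=1:  p_4=1·56+37=93,  q_4=1·3+2=5
a_5=36:  p_5=36·93+56=3404,  q_5=36·5+3=183
…
a_8=1:  p_8=1·6901+3497=10398,  q_8=1·371+188=559
a_9=1:  p_9=1·10398+6901=17299,  q_9=1·559+371=930
(x₁, y₁) = (17299, 930);  17299² − 346·930² = 1 ✓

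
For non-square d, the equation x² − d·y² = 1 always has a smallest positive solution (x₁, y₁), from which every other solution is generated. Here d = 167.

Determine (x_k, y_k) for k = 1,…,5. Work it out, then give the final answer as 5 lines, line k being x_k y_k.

√167 = [12; 1,11,1,24, …], period ℓ=4 (even) → k=3
step 0: (12, 1)  from 12·(1,0) + (0,1)
…
step 2: (155, 12)  from 11·(13,1) + (12,1)
step 3: (168, 13)  from 1·(155,12) + (13,1)
→ (168, 13).  Check: 168²=28224, 167·13²=28223, difference 1.
k=2:  x_2 = 168·168+167·13·13 = 56447,  y_2 = 168·13+13·168 = 4368
k=3:  x_3 = 168·56447+167·13·4368 = 18966024,  y_3 = 168·4368+13·56447 = 1467635
k=4:  x_4 = 168·18966024+167·13·1467635 = 6372527617,  y_4 = 168·1467635+13·18966024 = 493120992
k=5:  x_5 = 168·6372527617+167·13·493120992 = 2141150313288,  y_5 = 168·493120992+13·6372527617 = 165687185677

168 13
56447 4368
18966024 1467635
6372527617 493120992
2141150313288 165687185677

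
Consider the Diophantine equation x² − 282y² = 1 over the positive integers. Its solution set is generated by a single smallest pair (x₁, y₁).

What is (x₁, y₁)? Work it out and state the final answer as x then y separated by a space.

[16; 1,3,1,4,1,3,1,32] for √282; ℓ=8 ⇒ convergent index 7
step 0: (16, 1)  from 16·(1,0) + (0,1)
step 1: (17, 1)  from 1·(16,1) + (1,0)
step 2: (67, 4)  from 3·(17,1) + (16,1)
step 3: (84, 5)  from 1·(67,4) + (17,1)
step 4: (403, 24)  from 4·(84,5) + (67,4)
…
step 6: (1864, 111)  from 3·(487,29) + (403,24)
step 7: (2351, 140)  from 1·(1864,111) + (487,29)
(x₁, y₁) = (2351, 140);  2351² − 282·140² = 1 ✓

2351 140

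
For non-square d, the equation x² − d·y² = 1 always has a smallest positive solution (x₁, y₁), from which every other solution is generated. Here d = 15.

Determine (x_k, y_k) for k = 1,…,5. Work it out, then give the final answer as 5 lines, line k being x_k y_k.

4 1
31 8
244 63
1921 496
15124 3905

d=15: √d = [3; 1,6] (ℓ=2, even), read p_1/q_1
i=0: a=3 ⇒ p=3, q=1
i=1: a=1 ⇒ p=4, q=1
→ (4, 1).  Check: 4²=16, 15·1²=15, difference 1.
n=2: (4,1)∘(4,1) = (4·4+15·1·1, 4·1+1·4) = (31,8)
n=3: (31,8)∘(4,1) = (4·31+15·1·8, 4·8+1·31) = (244,63)
n=4: (244,63)∘(4,1) = (4·244+15·1·63, 4·63+1·244) = (1921,496)
n=5: (1921,496)∘(4,1) = (4·1921+15·1·496, 4·496+1·1921) = (15124,3905)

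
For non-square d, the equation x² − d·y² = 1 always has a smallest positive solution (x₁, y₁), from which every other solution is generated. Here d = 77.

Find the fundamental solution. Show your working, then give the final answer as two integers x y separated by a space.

351 40

√77 → a₀=8, period (1,3,2,3,1,16); ℓ=6 even so k=5
k=0  a_k=8  p_k/q_k = 8/1
k=1  a_k=1  p_k/q_k = 9/1
k=2  a_k=3  p_k/q_k = 35/4
k=3  a_k=2  p_k/q_k = 79/9
k=4  a_k=3  p_k/q_k = 272/31
k=5  a_k=1  p_k/q_k = 351/40
fundamental: x₁=351, y₁=40  (since 123201 − 77·1600 = 1)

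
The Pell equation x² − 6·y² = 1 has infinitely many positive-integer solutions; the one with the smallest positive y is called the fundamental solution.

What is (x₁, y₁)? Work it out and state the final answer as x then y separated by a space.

5 2

[2; 2,4] for √6; ℓ=2 ⇒ convergent index 1
a_0=2:  p_0=2·1+0=2,  q_0=2·0+1=1
a_1=2:  p_1=2·2+1=5,  q_1=2·1+0=2
(x₁, y₁) = (5, 2);  5² − 6·2² = 1 ✓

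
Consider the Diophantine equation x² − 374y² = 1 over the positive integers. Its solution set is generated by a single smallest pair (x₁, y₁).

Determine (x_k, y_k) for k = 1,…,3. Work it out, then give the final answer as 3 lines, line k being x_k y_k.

3365 174
22646449 1171020
152410598405 7880964426

√374 → a₀=19, period (2,1,18,1,2,38); ℓ=6 even so k=5
a_0=19:  p_0=19·1+0=19,  q_0=19·0+1=1
…
a_4=1:  p_4=1·1083+58=1141,  q_4=1·56+3=59
a_5=2:  p_5=2·1141+1083=3365,  q_5=2·59+56=174
fundamental: x₁=3365, y₁=174  (since 11323225 − 374·30276 = 1)
(x_2, y_2) = (3365·3365 + 374·174·174, 3365·174 + 174·3365) = (22646449, 1171020)
(x_3, y_3) = (3365·22646449 + 374·174·1171020, 3365·1171020 + 174·22646449) = (152410598405, 7880964426)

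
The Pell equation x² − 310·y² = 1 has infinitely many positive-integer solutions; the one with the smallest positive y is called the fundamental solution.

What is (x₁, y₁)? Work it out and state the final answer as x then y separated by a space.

848719 48204

√310 = [17; 1,1,1,1,5,…,1,1,34, …], period ℓ=16 (even) → k=15
a_0=17:  p_0=17·1+0=17,  q_0=17·0+1=1
a_1=1:  p_1=1·17+1=18,  q_1=1·1+0=1
…
a_4=1:  p_4=1·53+35=88,  q_4=1·3+2=5
a_5=5:  p_5=5·88+53=493,  q_5=5·5+3=28
a_6=3:  p_6=3·493+88=1567,  q_6=3·28+5=89
a_7=1:  p_7=1·1567+493=2060,  q_7=1·89+28=117
a_8=2:  p_8=2·2060+1567=5687,  q_8=2·117+89=323
a_9=1:  p_9=1·5687+2060=7747,  q_9=1·323+117=440
a_10=3:  p_10=3·7747+5687=28928,  q_10=3·440+323=1643
a_11=5:  p_11=5·28928+7747=152387,  q_11=5·1643+440=8655
a_12=1:  p_12=1·152387+28928=181315,  q_12=1·8655+1643=10298
…
a_14=1:  p_14=1·333702+181315=515017,  q_14=1·18953+10298=29251
a_15=1:  p_15=1·515017+333702=848719,  q_15=1·29251+18953=48204
(x₁, y₁) = (848719, 48204);  848719² − 310·48204² = 1 ✓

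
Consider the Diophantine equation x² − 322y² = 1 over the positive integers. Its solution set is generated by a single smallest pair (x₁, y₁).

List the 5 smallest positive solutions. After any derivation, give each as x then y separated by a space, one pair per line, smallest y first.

[17; 1,16,1,34] for √322; ℓ=4 ⇒ convergent index 3
i=0: a=17 ⇒ p=17, q=1
…
i=2: a=16 ⇒ p=305, q=17
i=3: a=1 ⇒ p=323, q=18
→ (323, 18).  Check: 323²=104329, 322·18²=104328, difference 1.
k=2:  x_2 = 323·323+322·18·18 = 208657,  y_2 = 323·18+18·323 = 11628
k=3:  x_3 = 323·208657+322·18·11628 = 134792099,  y_3 = 323·11628+18·208657 = 7511670
k=4:  x_4 = 323·134792099+322·18·7511670 = 87075487297,  y_4 = 323·7511670+18·134792099 = 4852527192
k=5:  x_5 = 323·87075487297+322·18·4852527192 = 56250630001763,  y_5 = 323·4852527192+18·87075487297 = 3134725054362

323 18
208657 11628
134792099 7511670
87075487297 4852527192
56250630001763 3134725054362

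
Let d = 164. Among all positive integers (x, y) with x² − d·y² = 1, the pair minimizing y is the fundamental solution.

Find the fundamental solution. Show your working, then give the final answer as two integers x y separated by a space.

2049 160

√164 = [12; 1,4,6,4,1,24, …], period ℓ=6 (even) → k=5
step 0: (12, 1)  from 12·(1,0) + (0,1)
…
step 3: (397, 31)  from 6·(64,5) + (13,1)
step 4: (1652, 129)  from 4·(397,31) + (64,5)
step 5: (2049, 160)  from 1·(1652,129) + (397,31)
→ (2049, 160).  Check: 2049²=4198401, 164·160²=4198400, difference 1.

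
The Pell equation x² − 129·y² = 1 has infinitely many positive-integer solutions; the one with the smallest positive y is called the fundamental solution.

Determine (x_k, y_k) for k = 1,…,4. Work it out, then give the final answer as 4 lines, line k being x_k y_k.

16855 1484
568182049 50025640
19153416854935 1686364322916
645661681611676801 56847341275472720

[11; 2,1,3,1,6,1,3,1,2,22] for √129; ℓ=10 ⇒ convergent index 9
a_0=11:  p_0=11·1+0=11,  q_0=11·0+1=1
…
a_2=1:  p_2=1·23+11=34,  q_2=1·2+1=3
…
a_4=1:  p_4=1·125+34=159,  q_4=1·11+3=14
a_5=6:  p_5=6·159+125=1079,  q_5=6·14+11=95
a_6=1:  p_6=1·1079+159=1238,  q_6=1·95+14=109
a_7=3:  p_7=3·1238+1079=4793,  q_7=3·109+95=422
a_8=1:  p_8=1·4793+1238=6031,  q_8=1·422+109=531
a_9=2:  p_9=2·6031+4793=16855,  q_9=2·531+422=1484
→ (16855, 1484).  Check: 16855²=284091025, 129·1484²=284091024, difference 1.
k=2:  x_2 = 16855·16855+129·1484·1484 = 568182049,  y_2 = 16855·1484+1484·16855 = 50025640
k=3:  x_3 = 16855·568182049+129·1484·50025640 = 19153416854935,  y_3 = 16855·50025640+1484·568182049 = 1686364322916
k=4:  x_4 = 16855·19153416854935+129·1484·1686364322916 = 645661681611676801,  y_4 = 16855·1686364322916+1484·19153416854935 = 56847341275472720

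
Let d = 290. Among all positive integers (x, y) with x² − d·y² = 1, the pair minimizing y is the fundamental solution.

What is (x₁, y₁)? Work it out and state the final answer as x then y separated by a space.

[17; 34] for √290; ℓ=1 ⇒ convergent index 1
step 0: (17, 1)  from 17·(1,0) + (0,1)
step 1: (579, 34)  from 34·(17,1) + (1,0)
fundamental: x₁=579, y₁=34  (since 335241 − 290·1156 = 1)

579 34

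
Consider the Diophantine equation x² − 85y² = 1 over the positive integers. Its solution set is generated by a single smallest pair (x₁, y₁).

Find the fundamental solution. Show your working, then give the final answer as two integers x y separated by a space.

285769 30996

d=85: √d = [9; 4,1,1,4,18] (ℓ=5, odd), read p_9/q_9
k=0  a_k=9  p_k/q_k = 9/1
k=1  a_k=4  p_k/q_k = 37/4
k=2  a_k=1  p_k/q_k = 46/5
k=3  a_k=1  p_k/q_k = 83/9
k=4  a_k=4  p_k/q_k = 378/41
…
k=6  a_k=4  p_k/q_k = 27926/3029
k=7  a_k=1  p_k/q_k = 34813/3776
k=8  a_k=1  p_k/q_k = 62739/6805
k=9  a_k=4  p_k/q_k = 285769/30996
(x₁, y₁) = (285769, 30996);  285769² − 85·30996² = 1 ✓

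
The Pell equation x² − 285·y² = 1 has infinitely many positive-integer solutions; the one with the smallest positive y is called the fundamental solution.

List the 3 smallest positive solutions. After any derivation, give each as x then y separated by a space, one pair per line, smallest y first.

2431 144
11819521 700128
57466508671 3404022192

[16; 1,7,2,7,1,32] for √285; ℓ=6 ⇒ convergent index 5
step 0: (16, 1)  from 16·(1,0) + (0,1)
step 1: (17, 1)  from 1·(16,1) + (1,0)
step 2: (135, 8)  from 7·(17,1) + (16,1)
…
step 4: (2144, 127)  from 7·(287,17) + (135,8)
step 5: (2431, 144)  from 1·(2144,127) + (287,17)
fundamental: x₁=2431, y₁=144  (since 5909761 − 285·20736 = 1)
n=2: (2431,144)∘(2431,144) = (2431·2431+285·144·144, 2431·144+144·2431) = (11819521,700128)
n=3: (11819521,700128)∘(2431,144) = (2431·11819521+285·144·700128, 2431·700128+144·11819521) = (57466508671,3404022192)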